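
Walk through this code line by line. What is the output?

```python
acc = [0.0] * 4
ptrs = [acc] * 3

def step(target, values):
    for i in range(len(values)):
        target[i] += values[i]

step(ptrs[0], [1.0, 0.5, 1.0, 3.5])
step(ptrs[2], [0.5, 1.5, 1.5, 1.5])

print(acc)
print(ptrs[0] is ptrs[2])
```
[1.5, 2.0, 2.5, 5.0]
True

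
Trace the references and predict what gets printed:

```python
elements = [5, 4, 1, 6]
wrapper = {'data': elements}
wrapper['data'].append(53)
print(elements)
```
[5, 4, 1, 6, 53]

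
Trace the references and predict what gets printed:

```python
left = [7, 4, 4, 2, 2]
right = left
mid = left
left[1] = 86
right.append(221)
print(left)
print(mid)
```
[7, 86, 4, 2, 2, 221]
[7, 86, 4, 2, 2, 221]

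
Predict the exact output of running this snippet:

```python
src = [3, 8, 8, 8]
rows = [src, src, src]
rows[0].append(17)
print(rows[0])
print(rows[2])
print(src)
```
[3, 8, 8, 8, 17]
[3, 8, 8, 8, 17]
[3, 8, 8, 8, 17]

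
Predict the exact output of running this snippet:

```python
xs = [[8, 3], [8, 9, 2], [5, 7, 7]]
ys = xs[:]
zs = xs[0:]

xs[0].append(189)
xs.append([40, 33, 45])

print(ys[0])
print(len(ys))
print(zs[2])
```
[8, 3, 189]
3
[5, 7, 7]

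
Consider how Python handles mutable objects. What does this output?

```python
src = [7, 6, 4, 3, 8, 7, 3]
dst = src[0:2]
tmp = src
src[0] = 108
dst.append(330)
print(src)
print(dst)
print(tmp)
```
[108, 6, 4, 3, 8, 7, 3]
[7, 6, 330]
[108, 6, 4, 3, 8, 7, 3]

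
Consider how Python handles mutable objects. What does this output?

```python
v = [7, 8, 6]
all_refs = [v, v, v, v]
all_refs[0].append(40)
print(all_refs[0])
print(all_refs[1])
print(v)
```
[7, 8, 6, 40]
[7, 8, 6, 40]
[7, 8, 6, 40]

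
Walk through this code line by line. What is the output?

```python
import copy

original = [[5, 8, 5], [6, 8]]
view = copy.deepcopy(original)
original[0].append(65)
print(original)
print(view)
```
[[5, 8, 5, 65], [6, 8]]
[[5, 8, 5], [6, 8]]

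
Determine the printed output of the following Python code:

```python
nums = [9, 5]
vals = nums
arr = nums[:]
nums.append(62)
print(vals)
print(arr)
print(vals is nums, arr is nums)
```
[9, 5, 62]
[9, 5]
True False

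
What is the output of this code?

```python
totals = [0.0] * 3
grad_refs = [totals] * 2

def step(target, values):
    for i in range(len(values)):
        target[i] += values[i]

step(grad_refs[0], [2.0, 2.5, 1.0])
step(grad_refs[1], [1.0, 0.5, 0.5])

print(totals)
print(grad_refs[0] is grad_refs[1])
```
[3.0, 3.0, 1.5]
True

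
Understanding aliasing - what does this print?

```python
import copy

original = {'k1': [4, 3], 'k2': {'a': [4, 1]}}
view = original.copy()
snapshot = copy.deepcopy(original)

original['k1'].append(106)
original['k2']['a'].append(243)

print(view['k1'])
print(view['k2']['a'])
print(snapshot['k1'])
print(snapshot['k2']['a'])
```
[4, 3, 106]
[4, 1, 243]
[4, 3]
[4, 1]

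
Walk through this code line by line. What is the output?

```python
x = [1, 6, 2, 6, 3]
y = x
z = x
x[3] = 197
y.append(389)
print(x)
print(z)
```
[1, 6, 2, 197, 3, 389]
[1, 6, 2, 197, 3, 389]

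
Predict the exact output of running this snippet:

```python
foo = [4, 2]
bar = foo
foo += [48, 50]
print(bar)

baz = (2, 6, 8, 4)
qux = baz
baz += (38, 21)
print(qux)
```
[4, 2, 48, 50]
(2, 6, 8, 4)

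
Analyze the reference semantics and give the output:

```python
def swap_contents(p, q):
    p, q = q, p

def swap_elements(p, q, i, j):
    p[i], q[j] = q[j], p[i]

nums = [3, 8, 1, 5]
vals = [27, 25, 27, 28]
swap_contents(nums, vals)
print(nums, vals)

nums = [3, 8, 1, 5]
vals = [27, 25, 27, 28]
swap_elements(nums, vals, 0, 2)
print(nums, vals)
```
[3, 8, 1, 5] [27, 25, 27, 28]
[27, 8, 1, 5] [27, 25, 3, 28]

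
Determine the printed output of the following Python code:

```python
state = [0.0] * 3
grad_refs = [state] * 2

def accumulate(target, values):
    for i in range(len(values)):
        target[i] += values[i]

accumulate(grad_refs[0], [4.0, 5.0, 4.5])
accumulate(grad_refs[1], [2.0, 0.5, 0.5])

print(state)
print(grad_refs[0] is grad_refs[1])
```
[6.0, 5.5, 5.0]
True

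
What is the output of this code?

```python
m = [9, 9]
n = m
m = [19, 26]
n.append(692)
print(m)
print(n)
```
[19, 26]
[9, 9, 692]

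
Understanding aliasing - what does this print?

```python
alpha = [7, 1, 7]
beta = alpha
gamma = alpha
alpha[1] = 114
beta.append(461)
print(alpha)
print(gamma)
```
[7, 114, 7, 461]
[7, 114, 7, 461]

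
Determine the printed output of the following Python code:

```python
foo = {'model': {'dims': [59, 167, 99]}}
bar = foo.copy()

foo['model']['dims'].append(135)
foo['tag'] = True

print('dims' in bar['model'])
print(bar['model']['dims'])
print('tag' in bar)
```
True
[59, 167, 99, 135]
False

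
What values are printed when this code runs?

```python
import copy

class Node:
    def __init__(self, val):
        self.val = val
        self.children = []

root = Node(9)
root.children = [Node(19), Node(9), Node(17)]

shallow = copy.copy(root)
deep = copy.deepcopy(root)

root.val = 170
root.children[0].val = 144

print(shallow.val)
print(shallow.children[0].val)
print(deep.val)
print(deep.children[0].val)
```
9
144
9
19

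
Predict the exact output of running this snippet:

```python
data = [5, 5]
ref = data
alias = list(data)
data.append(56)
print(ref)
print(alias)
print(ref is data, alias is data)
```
[5, 5, 56]
[5, 5]
True False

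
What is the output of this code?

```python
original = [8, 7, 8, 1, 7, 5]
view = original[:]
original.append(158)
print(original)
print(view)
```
[8, 7, 8, 1, 7, 5, 158]
[8, 7, 8, 1, 7, 5]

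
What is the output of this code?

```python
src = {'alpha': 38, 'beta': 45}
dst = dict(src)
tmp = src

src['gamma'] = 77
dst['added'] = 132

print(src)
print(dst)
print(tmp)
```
{'alpha': 38, 'beta': 45, 'gamma': 77}
{'alpha': 38, 'beta': 45, 'added': 132}
{'alpha': 38, 'beta': 45, 'gamma': 77}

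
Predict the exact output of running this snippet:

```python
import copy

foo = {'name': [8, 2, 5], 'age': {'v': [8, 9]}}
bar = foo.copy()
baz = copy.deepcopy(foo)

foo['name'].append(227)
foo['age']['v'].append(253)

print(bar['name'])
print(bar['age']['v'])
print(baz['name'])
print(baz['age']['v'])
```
[8, 2, 5, 227]
[8, 9, 253]
[8, 2, 5]
[8, 9]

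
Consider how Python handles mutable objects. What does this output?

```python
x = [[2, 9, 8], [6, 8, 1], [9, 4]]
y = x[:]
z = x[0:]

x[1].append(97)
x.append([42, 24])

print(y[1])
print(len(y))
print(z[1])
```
[6, 8, 1, 97]
3
[6, 8, 1, 97]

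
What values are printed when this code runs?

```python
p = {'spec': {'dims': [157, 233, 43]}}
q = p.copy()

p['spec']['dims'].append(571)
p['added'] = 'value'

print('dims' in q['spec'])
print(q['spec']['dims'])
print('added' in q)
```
True
[157, 233, 43, 571]
False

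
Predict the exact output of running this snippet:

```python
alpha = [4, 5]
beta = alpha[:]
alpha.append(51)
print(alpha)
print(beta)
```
[4, 5, 51]
[4, 5]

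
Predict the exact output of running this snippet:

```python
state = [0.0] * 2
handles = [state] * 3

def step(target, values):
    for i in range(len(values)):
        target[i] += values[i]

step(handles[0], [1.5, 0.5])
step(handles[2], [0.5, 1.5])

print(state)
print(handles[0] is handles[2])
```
[2.0, 2.0]
True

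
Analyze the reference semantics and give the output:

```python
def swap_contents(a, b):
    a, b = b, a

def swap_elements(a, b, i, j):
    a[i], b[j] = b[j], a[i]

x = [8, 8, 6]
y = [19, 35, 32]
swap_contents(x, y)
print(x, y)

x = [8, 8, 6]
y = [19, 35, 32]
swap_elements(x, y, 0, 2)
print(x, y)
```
[8, 8, 6] [19, 35, 32]
[32, 8, 6] [19, 35, 8]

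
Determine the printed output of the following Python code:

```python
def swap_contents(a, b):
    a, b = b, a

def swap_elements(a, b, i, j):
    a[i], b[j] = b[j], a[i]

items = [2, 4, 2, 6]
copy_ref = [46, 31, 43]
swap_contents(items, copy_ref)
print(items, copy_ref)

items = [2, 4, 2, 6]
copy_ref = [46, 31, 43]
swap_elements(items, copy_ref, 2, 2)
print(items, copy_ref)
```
[2, 4, 2, 6] [46, 31, 43]
[2, 4, 43, 6] [46, 31, 2]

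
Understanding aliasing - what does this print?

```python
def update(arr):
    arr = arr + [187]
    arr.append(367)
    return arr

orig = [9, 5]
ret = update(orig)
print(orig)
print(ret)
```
[9, 5]
[9, 5, 187, 367]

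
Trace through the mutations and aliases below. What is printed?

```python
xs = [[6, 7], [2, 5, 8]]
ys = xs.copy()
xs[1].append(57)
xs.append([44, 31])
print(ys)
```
[[6, 7], [2, 5, 8, 57]]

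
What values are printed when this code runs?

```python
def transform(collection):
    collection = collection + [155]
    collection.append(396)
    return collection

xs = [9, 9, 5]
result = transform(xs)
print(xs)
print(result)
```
[9, 9, 5]
[9, 9, 5, 155, 396]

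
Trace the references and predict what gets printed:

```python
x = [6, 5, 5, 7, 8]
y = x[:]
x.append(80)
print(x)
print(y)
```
[6, 5, 5, 7, 8, 80]
[6, 5, 5, 7, 8]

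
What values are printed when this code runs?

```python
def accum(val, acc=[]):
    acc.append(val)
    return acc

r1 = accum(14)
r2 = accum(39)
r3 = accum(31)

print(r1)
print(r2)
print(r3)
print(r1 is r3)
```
[14, 39, 31]
[14, 39, 31]
[14, 39, 31]
True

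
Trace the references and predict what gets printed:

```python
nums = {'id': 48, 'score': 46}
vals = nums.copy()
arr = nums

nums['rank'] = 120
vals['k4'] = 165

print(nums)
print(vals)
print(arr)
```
{'id': 48, 'score': 46, 'rank': 120}
{'id': 48, 'score': 46, 'k4': 165}
{'id': 48, 'score': 46, 'rank': 120}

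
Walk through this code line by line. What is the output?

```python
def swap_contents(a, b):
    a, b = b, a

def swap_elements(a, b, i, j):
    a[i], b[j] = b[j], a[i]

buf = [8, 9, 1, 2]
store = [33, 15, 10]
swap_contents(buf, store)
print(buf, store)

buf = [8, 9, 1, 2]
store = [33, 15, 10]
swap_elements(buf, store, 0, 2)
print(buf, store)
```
[8, 9, 1, 2] [33, 15, 10]
[10, 9, 1, 2] [33, 15, 8]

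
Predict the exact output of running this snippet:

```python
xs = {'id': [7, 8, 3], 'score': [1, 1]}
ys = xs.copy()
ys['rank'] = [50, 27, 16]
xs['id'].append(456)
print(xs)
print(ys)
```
{'id': [7, 8, 3, 456], 'score': [1, 1]}
{'id': [7, 8, 3, 456], 'score': [1, 1], 'rank': [50, 27, 16]}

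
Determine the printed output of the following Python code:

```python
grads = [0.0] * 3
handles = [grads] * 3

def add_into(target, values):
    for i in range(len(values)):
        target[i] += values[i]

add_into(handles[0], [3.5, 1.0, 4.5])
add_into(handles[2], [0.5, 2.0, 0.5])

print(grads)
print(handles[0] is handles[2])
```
[4.0, 3.0, 5.0]
True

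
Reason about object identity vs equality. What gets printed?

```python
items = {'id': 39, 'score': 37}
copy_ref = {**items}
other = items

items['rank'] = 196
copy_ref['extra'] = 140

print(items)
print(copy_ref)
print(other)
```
{'id': 39, 'score': 37, 'rank': 196}
{'id': 39, 'score': 37, 'extra': 140}
{'id': 39, 'score': 37, 'rank': 196}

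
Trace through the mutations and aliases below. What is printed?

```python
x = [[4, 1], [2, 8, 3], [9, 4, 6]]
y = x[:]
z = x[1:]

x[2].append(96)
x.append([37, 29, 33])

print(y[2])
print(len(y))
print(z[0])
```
[9, 4, 6, 96]
3
[2, 8, 3]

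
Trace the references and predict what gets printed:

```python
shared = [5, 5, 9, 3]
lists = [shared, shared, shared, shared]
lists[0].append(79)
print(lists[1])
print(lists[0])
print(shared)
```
[5, 5, 9, 3, 79]
[5, 5, 9, 3, 79]
[5, 5, 9, 3, 79]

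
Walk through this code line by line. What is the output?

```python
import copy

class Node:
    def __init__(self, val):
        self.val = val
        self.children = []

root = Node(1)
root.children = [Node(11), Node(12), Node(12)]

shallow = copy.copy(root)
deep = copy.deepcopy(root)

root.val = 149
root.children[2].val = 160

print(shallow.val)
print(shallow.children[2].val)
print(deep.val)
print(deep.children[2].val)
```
1
160
1
12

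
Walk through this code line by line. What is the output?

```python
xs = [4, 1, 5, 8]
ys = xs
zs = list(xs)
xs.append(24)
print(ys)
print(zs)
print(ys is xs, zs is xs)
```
[4, 1, 5, 8, 24]
[4, 1, 5, 8]
True False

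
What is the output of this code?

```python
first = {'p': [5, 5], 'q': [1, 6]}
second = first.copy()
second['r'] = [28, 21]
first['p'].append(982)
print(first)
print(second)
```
{'p': [5, 5, 982], 'q': [1, 6]}
{'p': [5, 5, 982], 'q': [1, 6], 'r': [28, 21]}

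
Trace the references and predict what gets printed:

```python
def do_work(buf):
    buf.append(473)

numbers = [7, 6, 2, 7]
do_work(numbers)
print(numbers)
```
[7, 6, 2, 7, 473]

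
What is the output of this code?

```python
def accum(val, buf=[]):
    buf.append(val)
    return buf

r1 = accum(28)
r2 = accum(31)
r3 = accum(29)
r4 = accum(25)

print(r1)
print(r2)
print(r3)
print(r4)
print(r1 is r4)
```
[28, 31, 29, 25]
[28, 31, 29, 25]
[28, 31, 29, 25]
[28, 31, 29, 25]
True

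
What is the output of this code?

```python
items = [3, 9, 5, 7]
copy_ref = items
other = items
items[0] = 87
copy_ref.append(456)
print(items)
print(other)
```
[87, 9, 5, 7, 456]
[87, 9, 5, 7, 456]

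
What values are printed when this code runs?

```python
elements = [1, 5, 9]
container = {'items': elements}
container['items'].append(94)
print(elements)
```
[1, 5, 9, 94]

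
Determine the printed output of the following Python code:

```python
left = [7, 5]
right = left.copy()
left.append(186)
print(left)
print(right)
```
[7, 5, 186]
[7, 5]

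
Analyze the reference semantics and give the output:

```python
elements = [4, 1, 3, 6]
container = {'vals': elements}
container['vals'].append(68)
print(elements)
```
[4, 1, 3, 6, 68]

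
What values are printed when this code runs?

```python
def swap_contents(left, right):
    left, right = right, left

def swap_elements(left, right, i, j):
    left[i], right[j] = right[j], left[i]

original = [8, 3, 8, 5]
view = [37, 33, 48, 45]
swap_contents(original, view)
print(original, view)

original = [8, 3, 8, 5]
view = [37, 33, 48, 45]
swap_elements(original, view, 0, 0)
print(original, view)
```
[8, 3, 8, 5] [37, 33, 48, 45]
[37, 3, 8, 5] [8, 33, 48, 45]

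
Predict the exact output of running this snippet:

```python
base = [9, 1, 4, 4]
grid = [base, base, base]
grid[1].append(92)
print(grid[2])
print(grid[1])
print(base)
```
[9, 1, 4, 4, 92]
[9, 1, 4, 4, 92]
[9, 1, 4, 4, 92]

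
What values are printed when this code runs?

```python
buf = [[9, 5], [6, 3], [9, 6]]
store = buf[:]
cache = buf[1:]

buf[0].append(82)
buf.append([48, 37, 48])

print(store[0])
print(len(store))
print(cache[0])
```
[9, 5, 82]
3
[6, 3]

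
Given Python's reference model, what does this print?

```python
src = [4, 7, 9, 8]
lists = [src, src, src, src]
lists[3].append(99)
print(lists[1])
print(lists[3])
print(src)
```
[4, 7, 9, 8, 99]
[4, 7, 9, 8, 99]
[4, 7, 9, 8, 99]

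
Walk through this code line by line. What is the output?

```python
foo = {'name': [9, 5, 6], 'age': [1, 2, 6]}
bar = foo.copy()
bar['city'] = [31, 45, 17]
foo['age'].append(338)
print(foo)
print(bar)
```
{'name': [9, 5, 6], 'age': [1, 2, 6, 338]}
{'name': [9, 5, 6], 'age': [1, 2, 6, 338], 'city': [31, 45, 17]}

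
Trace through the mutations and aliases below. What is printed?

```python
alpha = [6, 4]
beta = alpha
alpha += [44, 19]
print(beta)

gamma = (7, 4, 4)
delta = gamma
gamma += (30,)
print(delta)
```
[6, 4, 44, 19]
(7, 4, 4)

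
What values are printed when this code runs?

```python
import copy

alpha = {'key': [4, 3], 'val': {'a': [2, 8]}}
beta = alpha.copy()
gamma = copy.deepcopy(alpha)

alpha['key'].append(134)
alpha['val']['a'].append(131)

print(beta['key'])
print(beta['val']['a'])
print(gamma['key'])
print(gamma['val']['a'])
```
[4, 3, 134]
[2, 8, 131]
[4, 3]
[2, 8]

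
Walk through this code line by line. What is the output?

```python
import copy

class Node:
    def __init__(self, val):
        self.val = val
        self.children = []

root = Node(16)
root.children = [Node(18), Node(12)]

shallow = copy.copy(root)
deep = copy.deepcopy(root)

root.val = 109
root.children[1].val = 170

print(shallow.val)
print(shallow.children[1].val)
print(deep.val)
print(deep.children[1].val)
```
16
170
16
12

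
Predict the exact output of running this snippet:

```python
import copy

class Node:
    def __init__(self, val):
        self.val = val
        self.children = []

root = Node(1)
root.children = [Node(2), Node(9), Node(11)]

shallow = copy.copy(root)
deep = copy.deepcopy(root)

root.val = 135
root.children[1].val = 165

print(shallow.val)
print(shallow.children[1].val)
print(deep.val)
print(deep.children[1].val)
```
1
165
1
9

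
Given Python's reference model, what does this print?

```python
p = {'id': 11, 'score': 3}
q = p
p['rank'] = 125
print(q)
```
{'id': 11, 'score': 3, 'rank': 125}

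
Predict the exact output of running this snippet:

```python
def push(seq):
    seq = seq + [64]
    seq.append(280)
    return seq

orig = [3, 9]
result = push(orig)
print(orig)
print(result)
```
[3, 9]
[3, 9, 64, 280]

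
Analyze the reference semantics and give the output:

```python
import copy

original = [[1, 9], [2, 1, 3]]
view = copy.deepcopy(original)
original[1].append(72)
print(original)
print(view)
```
[[1, 9], [2, 1, 3, 72]]
[[1, 9], [2, 1, 3]]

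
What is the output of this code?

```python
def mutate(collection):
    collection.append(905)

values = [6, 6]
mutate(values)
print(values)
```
[6, 6, 905]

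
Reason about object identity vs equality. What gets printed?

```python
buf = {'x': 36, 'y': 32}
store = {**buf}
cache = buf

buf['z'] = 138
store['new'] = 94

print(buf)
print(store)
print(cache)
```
{'x': 36, 'y': 32, 'z': 138}
{'x': 36, 'y': 32, 'new': 94}
{'x': 36, 'y': 32, 'z': 138}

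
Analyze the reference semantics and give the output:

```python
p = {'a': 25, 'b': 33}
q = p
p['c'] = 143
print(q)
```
{'a': 25, 'b': 33, 'c': 143}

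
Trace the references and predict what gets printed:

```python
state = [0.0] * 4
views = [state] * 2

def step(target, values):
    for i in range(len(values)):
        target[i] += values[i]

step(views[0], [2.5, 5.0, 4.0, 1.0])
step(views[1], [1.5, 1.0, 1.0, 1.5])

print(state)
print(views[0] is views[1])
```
[4.0, 6.0, 5.0, 2.5]
True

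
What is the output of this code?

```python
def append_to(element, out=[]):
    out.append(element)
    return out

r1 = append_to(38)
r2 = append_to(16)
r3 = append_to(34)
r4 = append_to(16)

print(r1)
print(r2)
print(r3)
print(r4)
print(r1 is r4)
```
[38, 16, 34, 16]
[38, 16, 34, 16]
[38, 16, 34, 16]
[38, 16, 34, 16]
True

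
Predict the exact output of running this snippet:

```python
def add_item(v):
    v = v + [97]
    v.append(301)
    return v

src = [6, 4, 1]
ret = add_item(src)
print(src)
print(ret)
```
[6, 4, 1]
[6, 4, 1, 97, 301]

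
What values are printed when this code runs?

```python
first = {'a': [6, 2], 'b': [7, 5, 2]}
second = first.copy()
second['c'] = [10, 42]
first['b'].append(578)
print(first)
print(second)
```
{'a': [6, 2], 'b': [7, 5, 2, 578]}
{'a': [6, 2], 'b': [7, 5, 2, 578], 'c': [10, 42]}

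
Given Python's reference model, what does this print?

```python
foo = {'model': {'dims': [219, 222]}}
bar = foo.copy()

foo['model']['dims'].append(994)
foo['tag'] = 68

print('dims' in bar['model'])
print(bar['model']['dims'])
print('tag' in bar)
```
True
[219, 222, 994]
False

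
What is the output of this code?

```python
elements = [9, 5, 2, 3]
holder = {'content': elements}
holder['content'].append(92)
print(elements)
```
[9, 5, 2, 3, 92]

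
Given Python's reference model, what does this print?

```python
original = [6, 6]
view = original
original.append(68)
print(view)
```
[6, 6, 68]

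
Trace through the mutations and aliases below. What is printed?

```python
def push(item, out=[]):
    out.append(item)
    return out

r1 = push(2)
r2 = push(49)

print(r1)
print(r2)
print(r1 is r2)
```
[2, 49]
[2, 49]
True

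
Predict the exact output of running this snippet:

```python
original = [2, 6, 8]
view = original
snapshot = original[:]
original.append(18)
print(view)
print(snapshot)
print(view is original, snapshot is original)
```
[2, 6, 8, 18]
[2, 6, 8]
True False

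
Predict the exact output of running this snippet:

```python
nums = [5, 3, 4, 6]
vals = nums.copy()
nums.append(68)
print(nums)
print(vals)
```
[5, 3, 4, 6, 68]
[5, 3, 4, 6]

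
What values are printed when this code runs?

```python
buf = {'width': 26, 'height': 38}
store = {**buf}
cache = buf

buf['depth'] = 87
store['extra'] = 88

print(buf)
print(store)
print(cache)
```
{'width': 26, 'height': 38, 'depth': 87}
{'width': 26, 'height': 38, 'extra': 88}
{'width': 26, 'height': 38, 'depth': 87}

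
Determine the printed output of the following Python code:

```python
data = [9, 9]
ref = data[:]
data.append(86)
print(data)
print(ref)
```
[9, 9, 86]
[9, 9]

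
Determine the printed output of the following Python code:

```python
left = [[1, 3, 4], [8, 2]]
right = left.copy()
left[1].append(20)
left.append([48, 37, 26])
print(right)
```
[[1, 3, 4], [8, 2, 20]]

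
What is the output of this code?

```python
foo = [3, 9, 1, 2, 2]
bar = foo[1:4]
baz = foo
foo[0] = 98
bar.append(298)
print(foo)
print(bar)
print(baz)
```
[98, 9, 1, 2, 2]
[9, 1, 2, 298]
[98, 9, 1, 2, 2]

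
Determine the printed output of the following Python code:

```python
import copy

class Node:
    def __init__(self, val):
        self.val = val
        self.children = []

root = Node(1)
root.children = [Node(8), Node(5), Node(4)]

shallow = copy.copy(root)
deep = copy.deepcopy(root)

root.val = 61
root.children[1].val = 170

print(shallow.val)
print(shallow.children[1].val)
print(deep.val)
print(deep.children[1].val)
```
1
170
1
5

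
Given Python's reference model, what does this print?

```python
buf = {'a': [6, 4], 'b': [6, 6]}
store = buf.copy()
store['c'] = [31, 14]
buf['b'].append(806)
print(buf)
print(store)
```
{'a': [6, 4], 'b': [6, 6, 806]}
{'a': [6, 4], 'b': [6, 6, 806], 'c': [31, 14]}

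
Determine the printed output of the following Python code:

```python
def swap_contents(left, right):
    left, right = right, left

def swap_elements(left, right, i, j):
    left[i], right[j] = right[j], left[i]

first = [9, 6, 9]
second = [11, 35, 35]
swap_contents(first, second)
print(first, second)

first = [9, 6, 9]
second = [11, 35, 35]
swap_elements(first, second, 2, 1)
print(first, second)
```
[9, 6, 9] [11, 35, 35]
[9, 6, 35] [11, 9, 35]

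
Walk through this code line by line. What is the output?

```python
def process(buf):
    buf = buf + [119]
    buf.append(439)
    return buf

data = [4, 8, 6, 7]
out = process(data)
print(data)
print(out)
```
[4, 8, 6, 7]
[4, 8, 6, 7, 119, 439]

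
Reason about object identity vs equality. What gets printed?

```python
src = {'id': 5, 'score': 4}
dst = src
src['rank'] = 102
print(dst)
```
{'id': 5, 'score': 4, 'rank': 102}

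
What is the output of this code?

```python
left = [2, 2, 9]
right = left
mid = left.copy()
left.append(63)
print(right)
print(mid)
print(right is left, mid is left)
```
[2, 2, 9, 63]
[2, 2, 9]
True False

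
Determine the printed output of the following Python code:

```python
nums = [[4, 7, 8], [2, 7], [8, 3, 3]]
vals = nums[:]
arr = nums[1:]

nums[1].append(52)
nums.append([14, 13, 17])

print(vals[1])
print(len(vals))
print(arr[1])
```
[2, 7, 52]
3
[8, 3, 3]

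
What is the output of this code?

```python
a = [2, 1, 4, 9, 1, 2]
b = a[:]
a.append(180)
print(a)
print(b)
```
[2, 1, 4, 9, 1, 2, 180]
[2, 1, 4, 9, 1, 2]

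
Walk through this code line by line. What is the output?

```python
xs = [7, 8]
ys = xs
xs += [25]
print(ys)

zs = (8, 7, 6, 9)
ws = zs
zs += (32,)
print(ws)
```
[7, 8, 25]
(8, 7, 6, 9)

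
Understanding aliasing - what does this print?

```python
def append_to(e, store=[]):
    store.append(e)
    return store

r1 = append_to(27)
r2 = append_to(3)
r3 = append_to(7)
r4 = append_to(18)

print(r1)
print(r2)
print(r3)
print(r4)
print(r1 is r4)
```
[27, 3, 7, 18]
[27, 3, 7, 18]
[27, 3, 7, 18]
[27, 3, 7, 18]
True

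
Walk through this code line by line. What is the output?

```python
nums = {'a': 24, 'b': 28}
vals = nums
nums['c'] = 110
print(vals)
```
{'a': 24, 'b': 28, 'c': 110}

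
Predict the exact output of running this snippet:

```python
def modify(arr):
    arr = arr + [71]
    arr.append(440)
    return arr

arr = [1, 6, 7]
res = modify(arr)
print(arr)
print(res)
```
[1, 6, 7]
[1, 6, 7, 71, 440]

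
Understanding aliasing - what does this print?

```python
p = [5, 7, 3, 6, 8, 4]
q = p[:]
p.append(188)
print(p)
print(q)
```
[5, 7, 3, 6, 8, 4, 188]
[5, 7, 3, 6, 8, 4]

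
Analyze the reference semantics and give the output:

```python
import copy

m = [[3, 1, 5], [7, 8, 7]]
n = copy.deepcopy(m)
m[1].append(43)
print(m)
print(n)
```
[[3, 1, 5], [7, 8, 7, 43]]
[[3, 1, 5], [7, 8, 7]]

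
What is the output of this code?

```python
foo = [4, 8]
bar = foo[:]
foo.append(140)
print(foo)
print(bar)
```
[4, 8, 140]
[4, 8]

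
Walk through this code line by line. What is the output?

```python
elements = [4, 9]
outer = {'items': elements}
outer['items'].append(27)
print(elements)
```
[4, 9, 27]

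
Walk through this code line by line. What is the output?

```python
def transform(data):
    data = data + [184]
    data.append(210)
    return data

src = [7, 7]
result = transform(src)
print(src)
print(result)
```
[7, 7]
[7, 7, 184, 210]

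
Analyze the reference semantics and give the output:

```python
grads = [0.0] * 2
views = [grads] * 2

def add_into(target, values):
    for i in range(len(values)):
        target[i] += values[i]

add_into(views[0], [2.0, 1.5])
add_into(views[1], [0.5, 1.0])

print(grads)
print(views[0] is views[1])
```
[2.5, 2.5]
True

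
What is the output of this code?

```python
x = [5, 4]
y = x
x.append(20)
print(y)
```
[5, 4, 20]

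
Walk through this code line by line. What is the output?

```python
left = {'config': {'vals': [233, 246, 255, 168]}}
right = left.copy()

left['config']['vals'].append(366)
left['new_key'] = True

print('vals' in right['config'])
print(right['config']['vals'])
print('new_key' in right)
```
True
[233, 246, 255, 168, 366]
False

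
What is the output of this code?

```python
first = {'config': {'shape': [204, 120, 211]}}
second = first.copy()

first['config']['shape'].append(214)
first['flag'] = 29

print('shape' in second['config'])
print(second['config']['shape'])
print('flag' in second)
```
True
[204, 120, 211, 214]
False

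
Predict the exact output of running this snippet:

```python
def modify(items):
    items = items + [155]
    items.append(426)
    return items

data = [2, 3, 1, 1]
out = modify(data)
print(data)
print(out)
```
[2, 3, 1, 1]
[2, 3, 1, 1, 155, 426]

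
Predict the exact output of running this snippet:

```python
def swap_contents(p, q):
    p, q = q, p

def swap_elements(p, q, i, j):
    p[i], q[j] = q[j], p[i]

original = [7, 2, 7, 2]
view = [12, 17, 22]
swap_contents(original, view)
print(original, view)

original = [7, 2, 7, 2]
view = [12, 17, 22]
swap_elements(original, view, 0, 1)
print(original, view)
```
[7, 2, 7, 2] [12, 17, 22]
[17, 2, 7, 2] [12, 7, 22]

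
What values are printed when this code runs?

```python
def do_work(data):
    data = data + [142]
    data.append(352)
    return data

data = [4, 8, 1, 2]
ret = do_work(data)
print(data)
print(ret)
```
[4, 8, 1, 2]
[4, 8, 1, 2, 142, 352]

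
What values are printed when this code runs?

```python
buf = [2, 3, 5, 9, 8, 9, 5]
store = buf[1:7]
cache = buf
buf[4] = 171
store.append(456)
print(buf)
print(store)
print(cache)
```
[2, 3, 5, 9, 171, 9, 5]
[3, 5, 9, 8, 9, 5, 456]
[2, 3, 5, 9, 171, 9, 5]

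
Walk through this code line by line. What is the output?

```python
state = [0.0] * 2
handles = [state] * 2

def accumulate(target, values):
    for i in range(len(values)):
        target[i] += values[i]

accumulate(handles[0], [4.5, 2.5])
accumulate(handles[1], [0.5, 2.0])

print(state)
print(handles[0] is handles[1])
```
[5.0, 4.5]
True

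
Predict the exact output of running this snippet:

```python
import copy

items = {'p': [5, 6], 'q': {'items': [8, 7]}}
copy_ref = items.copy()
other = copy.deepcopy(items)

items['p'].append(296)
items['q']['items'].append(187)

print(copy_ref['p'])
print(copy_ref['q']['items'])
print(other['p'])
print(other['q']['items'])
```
[5, 6, 296]
[8, 7, 187]
[5, 6]
[8, 7]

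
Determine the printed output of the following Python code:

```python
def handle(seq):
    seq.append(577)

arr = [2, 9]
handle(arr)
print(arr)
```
[2, 9, 577]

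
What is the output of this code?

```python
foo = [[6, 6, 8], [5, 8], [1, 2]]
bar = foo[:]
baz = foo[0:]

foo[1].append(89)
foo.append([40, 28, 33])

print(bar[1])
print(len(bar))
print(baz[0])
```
[5, 8, 89]
3
[6, 6, 8]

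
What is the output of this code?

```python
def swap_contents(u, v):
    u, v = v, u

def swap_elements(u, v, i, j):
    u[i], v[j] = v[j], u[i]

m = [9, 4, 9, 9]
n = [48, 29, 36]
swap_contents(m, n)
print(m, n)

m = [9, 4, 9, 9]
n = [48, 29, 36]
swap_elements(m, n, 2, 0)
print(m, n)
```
[9, 4, 9, 9] [48, 29, 36]
[9, 4, 48, 9] [9, 29, 36]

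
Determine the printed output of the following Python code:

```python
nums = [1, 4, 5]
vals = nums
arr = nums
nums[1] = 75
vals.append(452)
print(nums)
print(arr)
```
[1, 75, 5, 452]
[1, 75, 5, 452]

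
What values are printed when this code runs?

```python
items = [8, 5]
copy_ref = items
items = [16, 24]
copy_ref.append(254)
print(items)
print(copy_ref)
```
[16, 24]
[8, 5, 254]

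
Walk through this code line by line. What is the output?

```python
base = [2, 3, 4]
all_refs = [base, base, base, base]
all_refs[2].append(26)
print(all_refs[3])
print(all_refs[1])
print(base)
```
[2, 3, 4, 26]
[2, 3, 4, 26]
[2, 3, 4, 26]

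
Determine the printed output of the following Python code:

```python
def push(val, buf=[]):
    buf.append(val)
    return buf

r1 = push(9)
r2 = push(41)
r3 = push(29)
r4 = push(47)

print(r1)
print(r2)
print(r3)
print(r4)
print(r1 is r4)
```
[9, 41, 29, 47]
[9, 41, 29, 47]
[9, 41, 29, 47]
[9, 41, 29, 47]
True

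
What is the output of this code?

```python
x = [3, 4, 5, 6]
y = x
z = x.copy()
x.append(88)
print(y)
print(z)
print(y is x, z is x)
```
[3, 4, 5, 6, 88]
[3, 4, 5, 6]
True False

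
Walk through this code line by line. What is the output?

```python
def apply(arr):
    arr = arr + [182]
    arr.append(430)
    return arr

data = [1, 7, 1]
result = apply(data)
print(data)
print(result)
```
[1, 7, 1]
[1, 7, 1, 182, 430]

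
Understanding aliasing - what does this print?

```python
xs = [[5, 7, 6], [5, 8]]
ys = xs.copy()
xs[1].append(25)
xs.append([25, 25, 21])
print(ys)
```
[[5, 7, 6], [5, 8, 25]]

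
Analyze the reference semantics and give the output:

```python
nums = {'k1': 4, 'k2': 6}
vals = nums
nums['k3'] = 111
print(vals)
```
{'k1': 4, 'k2': 6, 'k3': 111}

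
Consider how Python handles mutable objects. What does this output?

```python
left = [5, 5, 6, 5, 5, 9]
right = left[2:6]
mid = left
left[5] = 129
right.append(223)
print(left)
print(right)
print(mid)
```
[5, 5, 6, 5, 5, 129]
[6, 5, 5, 9, 223]
[5, 5, 6, 5, 5, 129]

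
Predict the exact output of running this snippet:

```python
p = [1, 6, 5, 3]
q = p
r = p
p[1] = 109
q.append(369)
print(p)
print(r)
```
[1, 109, 5, 3, 369]
[1, 109, 5, 3, 369]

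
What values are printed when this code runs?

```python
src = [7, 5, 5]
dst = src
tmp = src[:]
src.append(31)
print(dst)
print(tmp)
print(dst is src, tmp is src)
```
[7, 5, 5, 31]
[7, 5, 5]
True False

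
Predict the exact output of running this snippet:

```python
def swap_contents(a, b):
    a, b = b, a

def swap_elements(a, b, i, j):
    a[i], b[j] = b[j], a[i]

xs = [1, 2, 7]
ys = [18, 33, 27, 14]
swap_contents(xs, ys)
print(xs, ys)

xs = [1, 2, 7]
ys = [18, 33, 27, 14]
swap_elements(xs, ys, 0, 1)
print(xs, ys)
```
[1, 2, 7] [18, 33, 27, 14]
[33, 2, 7] [18, 1, 27, 14]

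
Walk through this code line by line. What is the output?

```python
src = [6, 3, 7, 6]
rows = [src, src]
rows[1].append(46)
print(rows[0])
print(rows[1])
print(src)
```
[6, 3, 7, 6, 46]
[6, 3, 7, 6, 46]
[6, 3, 7, 6, 46]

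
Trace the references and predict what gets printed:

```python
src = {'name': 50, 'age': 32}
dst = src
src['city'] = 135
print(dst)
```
{'name': 50, 'age': 32, 'city': 135}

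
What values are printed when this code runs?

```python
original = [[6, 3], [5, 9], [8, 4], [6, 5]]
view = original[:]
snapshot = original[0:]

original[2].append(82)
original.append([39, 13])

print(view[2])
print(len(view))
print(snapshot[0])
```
[8, 4, 82]
4
[6, 3]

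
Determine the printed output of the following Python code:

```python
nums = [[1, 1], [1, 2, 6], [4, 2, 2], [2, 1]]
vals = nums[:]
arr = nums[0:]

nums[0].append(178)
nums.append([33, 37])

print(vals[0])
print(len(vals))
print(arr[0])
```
[1, 1, 178]
4
[1, 1, 178]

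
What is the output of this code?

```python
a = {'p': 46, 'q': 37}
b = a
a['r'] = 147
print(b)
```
{'p': 46, 'q': 37, 'r': 147}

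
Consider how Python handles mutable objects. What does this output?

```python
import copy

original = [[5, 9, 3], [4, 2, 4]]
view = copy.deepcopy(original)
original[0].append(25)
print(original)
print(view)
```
[[5, 9, 3, 25], [4, 2, 4]]
[[5, 9, 3], [4, 2, 4]]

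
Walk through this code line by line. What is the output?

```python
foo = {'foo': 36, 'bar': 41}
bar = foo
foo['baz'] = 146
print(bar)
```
{'foo': 36, 'bar': 41, 'baz': 146}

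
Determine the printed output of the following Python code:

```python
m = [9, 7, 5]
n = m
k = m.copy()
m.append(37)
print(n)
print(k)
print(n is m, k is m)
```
[9, 7, 5, 37]
[9, 7, 5]
True False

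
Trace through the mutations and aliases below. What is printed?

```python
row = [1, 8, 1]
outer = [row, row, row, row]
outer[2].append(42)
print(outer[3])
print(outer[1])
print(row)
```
[1, 8, 1, 42]
[1, 8, 1, 42]
[1, 8, 1, 42]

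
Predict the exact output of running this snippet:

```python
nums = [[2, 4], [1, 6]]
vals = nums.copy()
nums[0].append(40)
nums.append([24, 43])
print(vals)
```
[[2, 4, 40], [1, 6]]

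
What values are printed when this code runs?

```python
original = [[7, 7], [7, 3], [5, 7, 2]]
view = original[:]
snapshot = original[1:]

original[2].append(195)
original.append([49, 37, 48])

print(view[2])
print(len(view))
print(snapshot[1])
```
[5, 7, 2, 195]
3
[5, 7, 2, 195]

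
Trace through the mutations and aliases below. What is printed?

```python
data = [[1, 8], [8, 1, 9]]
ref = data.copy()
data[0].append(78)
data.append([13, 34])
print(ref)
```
[[1, 8, 78], [8, 1, 9]]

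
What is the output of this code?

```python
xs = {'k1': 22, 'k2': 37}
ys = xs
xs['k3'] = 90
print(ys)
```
{'k1': 22, 'k2': 37, 'k3': 90}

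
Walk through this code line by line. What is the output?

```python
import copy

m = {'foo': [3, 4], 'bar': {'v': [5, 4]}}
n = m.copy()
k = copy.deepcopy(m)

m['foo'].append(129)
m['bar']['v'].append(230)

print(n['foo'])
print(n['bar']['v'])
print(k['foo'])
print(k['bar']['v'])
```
[3, 4, 129]
[5, 4, 230]
[3, 4]
[5, 4]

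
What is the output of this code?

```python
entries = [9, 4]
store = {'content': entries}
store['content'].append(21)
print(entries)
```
[9, 4, 21]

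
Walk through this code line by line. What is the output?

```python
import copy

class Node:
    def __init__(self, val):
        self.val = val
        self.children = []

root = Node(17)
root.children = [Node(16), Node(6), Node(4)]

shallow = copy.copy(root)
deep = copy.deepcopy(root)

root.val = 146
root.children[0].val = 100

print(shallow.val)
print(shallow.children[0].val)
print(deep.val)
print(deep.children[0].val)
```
17
100
17
16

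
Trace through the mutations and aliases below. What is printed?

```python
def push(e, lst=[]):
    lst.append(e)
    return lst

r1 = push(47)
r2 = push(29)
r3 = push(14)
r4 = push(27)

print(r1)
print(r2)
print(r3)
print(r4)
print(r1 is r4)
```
[47, 29, 14, 27]
[47, 29, 14, 27]
[47, 29, 14, 27]
[47, 29, 14, 27]
True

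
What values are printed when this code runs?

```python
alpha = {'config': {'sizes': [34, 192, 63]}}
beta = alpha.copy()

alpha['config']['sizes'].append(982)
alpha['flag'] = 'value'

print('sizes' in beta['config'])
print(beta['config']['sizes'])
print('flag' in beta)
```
True
[34, 192, 63, 982]
False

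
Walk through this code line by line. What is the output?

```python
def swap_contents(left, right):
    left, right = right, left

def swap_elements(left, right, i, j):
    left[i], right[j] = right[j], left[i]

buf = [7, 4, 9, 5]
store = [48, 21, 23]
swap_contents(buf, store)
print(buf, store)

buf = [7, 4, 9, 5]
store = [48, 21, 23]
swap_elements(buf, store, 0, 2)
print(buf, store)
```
[7, 4, 9, 5] [48, 21, 23]
[23, 4, 9, 5] [48, 21, 7]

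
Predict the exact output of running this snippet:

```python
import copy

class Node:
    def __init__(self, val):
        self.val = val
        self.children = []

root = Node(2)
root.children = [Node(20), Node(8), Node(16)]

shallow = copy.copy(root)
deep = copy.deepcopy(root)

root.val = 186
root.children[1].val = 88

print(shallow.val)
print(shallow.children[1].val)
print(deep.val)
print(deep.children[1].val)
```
2
88
2
8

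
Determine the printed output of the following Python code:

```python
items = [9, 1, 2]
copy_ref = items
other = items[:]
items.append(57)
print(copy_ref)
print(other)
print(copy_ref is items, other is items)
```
[9, 1, 2, 57]
[9, 1, 2]
True False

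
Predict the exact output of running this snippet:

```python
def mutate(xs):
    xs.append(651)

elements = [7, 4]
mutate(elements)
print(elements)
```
[7, 4, 651]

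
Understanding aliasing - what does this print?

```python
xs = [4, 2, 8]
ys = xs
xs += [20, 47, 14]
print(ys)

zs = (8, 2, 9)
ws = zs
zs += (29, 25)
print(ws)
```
[4, 2, 8, 20, 47, 14]
(8, 2, 9)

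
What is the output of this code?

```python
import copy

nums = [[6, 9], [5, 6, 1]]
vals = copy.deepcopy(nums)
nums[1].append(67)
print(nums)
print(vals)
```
[[6, 9], [5, 6, 1, 67]]
[[6, 9], [5, 6, 1]]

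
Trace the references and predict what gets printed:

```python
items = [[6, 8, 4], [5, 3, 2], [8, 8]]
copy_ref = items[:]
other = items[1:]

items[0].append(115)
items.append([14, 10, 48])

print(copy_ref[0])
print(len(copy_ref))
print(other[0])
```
[6, 8, 4, 115]
3
[5, 3, 2]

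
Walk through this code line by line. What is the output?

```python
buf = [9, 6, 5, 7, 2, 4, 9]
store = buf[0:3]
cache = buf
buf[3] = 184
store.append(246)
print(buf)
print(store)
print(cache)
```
[9, 6, 5, 184, 2, 4, 9]
[9, 6, 5, 246]
[9, 6, 5, 184, 2, 4, 9]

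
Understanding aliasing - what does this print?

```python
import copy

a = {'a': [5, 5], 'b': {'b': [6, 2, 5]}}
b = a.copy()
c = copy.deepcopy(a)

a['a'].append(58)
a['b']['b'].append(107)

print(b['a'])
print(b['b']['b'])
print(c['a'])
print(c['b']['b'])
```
[5, 5, 58]
[6, 2, 5, 107]
[5, 5]
[6, 2, 5]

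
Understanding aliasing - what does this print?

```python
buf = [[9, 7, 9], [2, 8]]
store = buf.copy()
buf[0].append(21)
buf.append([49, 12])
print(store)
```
[[9, 7, 9, 21], [2, 8]]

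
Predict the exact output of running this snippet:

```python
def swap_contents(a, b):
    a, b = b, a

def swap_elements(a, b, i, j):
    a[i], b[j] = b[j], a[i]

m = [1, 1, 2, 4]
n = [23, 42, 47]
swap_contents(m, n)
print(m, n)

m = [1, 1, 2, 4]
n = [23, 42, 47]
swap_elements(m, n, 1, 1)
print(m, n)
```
[1, 1, 2, 4] [23, 42, 47]
[1, 42, 2, 4] [23, 1, 47]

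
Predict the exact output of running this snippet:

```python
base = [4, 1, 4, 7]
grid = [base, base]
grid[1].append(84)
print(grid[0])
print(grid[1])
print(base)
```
[4, 1, 4, 7, 84]
[4, 1, 4, 7, 84]
[4, 1, 4, 7, 84]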